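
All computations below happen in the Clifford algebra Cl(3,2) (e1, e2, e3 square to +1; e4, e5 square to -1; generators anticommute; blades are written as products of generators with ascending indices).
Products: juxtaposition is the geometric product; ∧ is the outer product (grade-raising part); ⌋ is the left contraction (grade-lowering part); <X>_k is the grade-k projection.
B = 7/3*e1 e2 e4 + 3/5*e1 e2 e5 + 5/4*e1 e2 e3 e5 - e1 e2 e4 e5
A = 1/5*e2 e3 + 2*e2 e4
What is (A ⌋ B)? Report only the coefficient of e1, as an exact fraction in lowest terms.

step 1: 14/3*e1 - 9/4*e1 e5
Answer: 14/3


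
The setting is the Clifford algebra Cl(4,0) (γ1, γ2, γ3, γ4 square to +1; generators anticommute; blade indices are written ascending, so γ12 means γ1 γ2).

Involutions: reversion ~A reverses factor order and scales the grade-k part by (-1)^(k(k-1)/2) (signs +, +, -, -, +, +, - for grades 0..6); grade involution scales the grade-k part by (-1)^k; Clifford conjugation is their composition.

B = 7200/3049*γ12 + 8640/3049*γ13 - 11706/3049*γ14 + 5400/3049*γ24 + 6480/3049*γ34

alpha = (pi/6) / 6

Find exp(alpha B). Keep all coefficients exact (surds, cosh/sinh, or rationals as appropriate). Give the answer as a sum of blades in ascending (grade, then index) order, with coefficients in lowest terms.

B^2 term by term: the squares give (7200/3049)^2*(γ12)^2 + (8640/3049)^2*(γ13)^2 + (-11706/3049)^2*(γ14)^2 + (5400/3049)^2*(γ24)^2 + (6480/3049)^2*(γ34)^2 = 51840000/9296401*(-1) + 74649600/9296401*(-1) + 137030436/9296401*(-1) + 29160000/9296401*(-1) + 41990400/9296401*(-1) = -36 (each basis 2-blade squares to minus the product of its generators' squares); cross terms between blades sharing an index anticommute and cancel; the commuting (index-disjoint) pairs give grade-4 terms 2*c*c'*(blade product), which cancel blade by blade — γ1234: 93312000/9296401 - 93312000/9296401 = 0 — confirming B is simple. So B^2 = -36.
B^2 = -36 — circular case — the even/odd split gives cos and sin: l = 6, alpha*l = pi/6, so exp(alpha B) = cos(pi/6) + (sin(pi/6)/6)*B = sqrt(3)/2 + (1/12)*B.
Answer: sqrt(3)/2 + 600/3049*γ12 + 720/3049*γ13 - 1951/6098*γ14 + 450/3049*γ24 + 540/3049*γ34


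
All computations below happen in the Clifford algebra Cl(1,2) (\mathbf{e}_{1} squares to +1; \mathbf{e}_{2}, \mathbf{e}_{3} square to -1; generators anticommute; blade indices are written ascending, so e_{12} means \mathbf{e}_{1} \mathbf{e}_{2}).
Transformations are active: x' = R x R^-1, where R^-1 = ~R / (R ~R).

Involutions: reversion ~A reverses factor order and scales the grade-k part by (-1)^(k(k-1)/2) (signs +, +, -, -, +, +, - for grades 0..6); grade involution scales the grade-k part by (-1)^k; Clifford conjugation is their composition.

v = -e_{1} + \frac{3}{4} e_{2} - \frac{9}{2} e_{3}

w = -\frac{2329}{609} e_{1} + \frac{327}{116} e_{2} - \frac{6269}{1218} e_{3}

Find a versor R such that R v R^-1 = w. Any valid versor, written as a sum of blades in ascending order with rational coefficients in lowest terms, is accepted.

Take R = v + w = -\frac{2938}{609} e_{1} + \frac{207}{58} e_{2} - \frac{5875}{609} e_{3}. Because q(v) = q(w) = -\frac{317}{16}, conjugation by R sends v exactly to w.
Answer: -\frac{2938}{609} e_{1} + \frac{207}{58} e_{2} - \frac{5875}{609} e_{3}


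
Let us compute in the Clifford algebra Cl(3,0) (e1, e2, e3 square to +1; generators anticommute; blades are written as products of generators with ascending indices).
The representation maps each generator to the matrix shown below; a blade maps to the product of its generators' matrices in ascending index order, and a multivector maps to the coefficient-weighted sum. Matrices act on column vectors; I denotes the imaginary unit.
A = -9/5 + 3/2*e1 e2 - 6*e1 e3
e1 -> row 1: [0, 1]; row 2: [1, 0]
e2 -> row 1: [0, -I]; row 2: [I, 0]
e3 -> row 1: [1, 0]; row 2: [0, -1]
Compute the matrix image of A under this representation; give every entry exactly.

Bivector images (products of the table entries): rho(e1 e2) = rho(e1)rho(e2) = row 1: [I, 0]; row 2: [0, -I]; rho(e1 e3) = rho(e1)rho(e3) = row 1: [0, -1]; row 2: [1, 0].
M = (-9/5)*1 + (3/2)*rho(e1 e2) + (-6)*rho(e1 e3), summed entrywise (1 is the identity matrix):
Answer: row 1: [-9/5 + 3*I/2, 6]; row 2: [-6, -9/5 - 3*I/2]


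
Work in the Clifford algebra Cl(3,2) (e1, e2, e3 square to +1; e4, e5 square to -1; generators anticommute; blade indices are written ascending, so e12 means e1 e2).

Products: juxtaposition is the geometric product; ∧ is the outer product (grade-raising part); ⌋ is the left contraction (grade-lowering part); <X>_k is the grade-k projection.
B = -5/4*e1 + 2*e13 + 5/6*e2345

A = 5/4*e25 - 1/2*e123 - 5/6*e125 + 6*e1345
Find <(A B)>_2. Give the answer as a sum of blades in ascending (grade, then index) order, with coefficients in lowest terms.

step 1: -e2 + 5*e12 + 5/8*e23 + 25/24*e25 + 25/24*e34 - 12*e45 - 25/16*e125 - 25/36*e134 + 5/12*e145 + 5/3*e235 + 15/2*e345 - 5/2*e1235
step 2: 5*e12 + 5/8*e23 + 25/24*e25 + 25/24*e34 - 12*e45
Answer: 5*e12 + 5/8*e23 + 25/24*e25 + 25/24*e34 - 12*e45


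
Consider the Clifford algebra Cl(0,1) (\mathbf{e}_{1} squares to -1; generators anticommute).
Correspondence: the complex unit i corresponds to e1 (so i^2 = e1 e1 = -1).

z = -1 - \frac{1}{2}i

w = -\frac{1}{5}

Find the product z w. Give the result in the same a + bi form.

In blades: z = -1 - \frac{1}{2} e_{1}, w = -\frac{1}{5}.
Distribute z over w term by term (generator squares from the signature, products reordered to ascending indices): (-1)*w = \frac{1}{5}; (-\frac{1}{2} e_{1})*w = \frac{1}{10} e_{1}.
Sum: \frac{1}{5} + \frac{1}{10} e_{1}; translating back through the correspondence:
Answer: \frac{1}{5} + \frac{1}{10}i


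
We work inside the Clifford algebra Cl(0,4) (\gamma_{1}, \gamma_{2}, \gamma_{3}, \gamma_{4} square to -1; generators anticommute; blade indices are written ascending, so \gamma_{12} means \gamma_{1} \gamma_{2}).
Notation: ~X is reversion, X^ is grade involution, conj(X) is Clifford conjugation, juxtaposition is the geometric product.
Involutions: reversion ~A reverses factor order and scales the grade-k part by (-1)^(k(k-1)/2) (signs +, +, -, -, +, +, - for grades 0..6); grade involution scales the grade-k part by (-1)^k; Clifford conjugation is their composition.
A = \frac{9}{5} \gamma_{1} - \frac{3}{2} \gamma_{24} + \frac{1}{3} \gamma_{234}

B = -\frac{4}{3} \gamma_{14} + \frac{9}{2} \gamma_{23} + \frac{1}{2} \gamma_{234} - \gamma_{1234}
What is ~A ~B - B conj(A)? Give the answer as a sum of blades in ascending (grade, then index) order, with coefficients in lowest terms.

first term: \frac{1}{6} - \frac{1}{3} \gamma_{1} - \frac{3}{4} \gamma_{3} - \frac{39}{10} \gamma_{4} - 2 \gamma_{12} - \frac{3}{2} \gamma_{13} + \frac{27}{4} \gamma_{34} - \frac{769}{90} \gamma_{123} + \frac{9}{5} \gamma_{234} - \frac{9}{10} \gamma_{1234}
second term: \frac{1}{6} - \frac{1}{3} \gamma_{1} + \frac{3}{4} \gamma_{3} + \frac{9}{10} \gamma_{4} - 2 \gamma_{12} - \frac{3}{2} \gamma_{13} + \frac{27}{4} \gamma_{34} - \frac{689}{90} \gamma_{123} + \frac{9}{5} \gamma_{234} + \frac{9}{10} \gamma_{1234}
Answer: -\frac{3}{2} \gamma_{3} - \frac{24}{5} \gamma_{4} - \frac{8}{9} \gamma_{123} - \frac{9}{5} \gamma_{1234}


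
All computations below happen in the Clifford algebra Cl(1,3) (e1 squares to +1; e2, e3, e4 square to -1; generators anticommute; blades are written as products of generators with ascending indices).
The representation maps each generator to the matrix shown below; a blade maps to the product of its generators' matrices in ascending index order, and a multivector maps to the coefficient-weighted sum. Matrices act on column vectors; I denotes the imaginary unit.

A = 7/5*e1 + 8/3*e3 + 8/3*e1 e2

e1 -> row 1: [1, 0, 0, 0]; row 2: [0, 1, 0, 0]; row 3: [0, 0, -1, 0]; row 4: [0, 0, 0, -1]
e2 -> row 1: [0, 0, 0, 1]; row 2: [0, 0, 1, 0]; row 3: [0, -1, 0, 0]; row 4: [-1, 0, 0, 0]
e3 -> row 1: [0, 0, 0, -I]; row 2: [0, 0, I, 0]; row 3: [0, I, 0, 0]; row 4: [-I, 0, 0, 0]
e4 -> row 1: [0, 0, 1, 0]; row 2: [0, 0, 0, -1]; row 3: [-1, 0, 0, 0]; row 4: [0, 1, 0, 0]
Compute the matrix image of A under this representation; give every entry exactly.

Bivector images (products of the table entries): rho(e1 e2) = rho(e1)rho(e2) = row 1: [0, 0, 0, 1]; row 2: [0, 0, 1, 0]; row 3: [0, 1, 0, 0]; row 4: [1, 0, 0, 0].
M = (7/5)*rho(e1) + (8/3)*rho(e3) + (8/3)*rho(e1 e2), summed entrywise:
Answer: row 1: [7/5, 0, 0, 8/3 - 8*I/3]; row 2: [0, 7/5, 8/3 + 8*I/3, 0]; row 3: [0, 8/3 + 8*I/3, -7/5, 0]; row 4: [8/3 - 8*I/3, 0, 0, -7/5]


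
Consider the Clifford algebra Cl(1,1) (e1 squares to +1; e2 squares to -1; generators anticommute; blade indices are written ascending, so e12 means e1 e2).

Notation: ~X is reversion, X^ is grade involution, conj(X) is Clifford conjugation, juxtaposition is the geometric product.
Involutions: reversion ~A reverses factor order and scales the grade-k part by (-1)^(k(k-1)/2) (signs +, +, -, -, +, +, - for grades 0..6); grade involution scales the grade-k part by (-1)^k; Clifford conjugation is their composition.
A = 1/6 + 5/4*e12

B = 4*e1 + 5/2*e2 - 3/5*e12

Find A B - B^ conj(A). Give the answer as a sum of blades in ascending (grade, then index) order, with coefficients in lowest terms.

first term: -3/4 - 59/24*e1 - 55/12*e2 - 1/10*e12
second term: 3/4 + 59/24*e1 + 55/12*e2 - 1/10*e12
Answer: -3/2 - 59/12*e1 - 55/6*e2


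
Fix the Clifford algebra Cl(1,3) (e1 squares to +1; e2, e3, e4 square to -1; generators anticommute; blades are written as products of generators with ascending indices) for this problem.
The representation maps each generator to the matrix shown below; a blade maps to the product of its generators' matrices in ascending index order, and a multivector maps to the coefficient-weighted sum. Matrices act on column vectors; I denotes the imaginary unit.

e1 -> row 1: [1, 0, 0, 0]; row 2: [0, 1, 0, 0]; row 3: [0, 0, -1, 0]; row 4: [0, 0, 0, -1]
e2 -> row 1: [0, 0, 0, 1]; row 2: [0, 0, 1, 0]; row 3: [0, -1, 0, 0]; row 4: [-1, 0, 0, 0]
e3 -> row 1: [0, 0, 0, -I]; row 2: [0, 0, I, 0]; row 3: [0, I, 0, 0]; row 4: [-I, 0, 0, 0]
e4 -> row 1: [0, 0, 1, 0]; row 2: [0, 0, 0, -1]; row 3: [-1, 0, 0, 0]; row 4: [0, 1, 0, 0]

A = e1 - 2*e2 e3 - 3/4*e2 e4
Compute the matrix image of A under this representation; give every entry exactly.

Bivector images (products of the table entries): rho(e2 e3) = rho(e2)rho(e3) = row 1: [-I, 0, 0, 0]; row 2: [0, I, 0, 0]; row 3: [0, 0, -I, 0]; row 4: [0, 0, 0, I]; rho(e2 e4) = rho(e2)rho(e4) = row 1: [0, 1, 0, 0]; row 2: [-1, 0, 0, 0]; row 3: [0, 0, 0, 1]; row 4: [0, 0, -1, 0].
M = (1)*rho(e1) + (-2)*rho(e2 e3) + (-3/4)*rho(e2 e4), summed entrywise:
Answer: row 1: [1 + 2*I, -3/4, 0, 0]; row 2: [3/4, 1 - 2*I, 0, 0]; row 3: [0, 0, -1 + 2*I, -3/4]; row 4: [0, 0, 3/4, -1 - 2*I]


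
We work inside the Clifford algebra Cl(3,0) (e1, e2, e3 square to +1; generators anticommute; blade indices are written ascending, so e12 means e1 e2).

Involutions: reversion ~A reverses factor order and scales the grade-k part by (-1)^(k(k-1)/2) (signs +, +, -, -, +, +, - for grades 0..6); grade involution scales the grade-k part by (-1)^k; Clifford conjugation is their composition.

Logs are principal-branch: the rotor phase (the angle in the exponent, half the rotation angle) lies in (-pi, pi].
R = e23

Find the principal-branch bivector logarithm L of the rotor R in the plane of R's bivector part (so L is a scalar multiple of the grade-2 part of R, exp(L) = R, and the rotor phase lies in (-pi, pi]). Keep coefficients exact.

The scalar part of R is 0, and that scalar determines the rotor phase on the principal branch; recovering the unit plane as bivector-part over sine of the phase gives L = phase * plane.
Concretely: cos(phase) = 0 gives phase = ±pi/2, and since phase/sin(phase) is even the sign is immaterial: L = (phase/sin(phase)) * <R>_2 = (pi/2) * <R>_2.
Answer: pi/2*e23


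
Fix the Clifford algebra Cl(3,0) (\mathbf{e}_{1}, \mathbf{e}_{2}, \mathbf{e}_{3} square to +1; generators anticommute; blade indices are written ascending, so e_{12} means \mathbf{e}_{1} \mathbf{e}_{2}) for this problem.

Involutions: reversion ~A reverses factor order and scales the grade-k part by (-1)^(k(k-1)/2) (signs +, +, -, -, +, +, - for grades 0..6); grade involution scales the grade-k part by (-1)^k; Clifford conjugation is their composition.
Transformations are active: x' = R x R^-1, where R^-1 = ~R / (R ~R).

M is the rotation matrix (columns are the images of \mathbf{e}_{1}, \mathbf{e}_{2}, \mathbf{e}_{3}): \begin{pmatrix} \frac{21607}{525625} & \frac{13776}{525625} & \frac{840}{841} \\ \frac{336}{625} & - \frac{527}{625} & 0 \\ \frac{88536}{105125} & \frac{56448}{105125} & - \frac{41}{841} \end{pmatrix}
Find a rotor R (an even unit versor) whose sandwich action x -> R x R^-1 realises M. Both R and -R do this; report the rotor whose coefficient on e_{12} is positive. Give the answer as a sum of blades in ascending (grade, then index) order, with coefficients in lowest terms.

Method: write R = a + b12*e_{12} + b13*e_{13} + b23*e_{23} with a^2 + b12^2 + b13^2 + b23^2 = 1 (so R^-1 = ~R). Expanding the columns R e_j ~R gives tr M = 4a^2 - 1 and, from the antisymmetric part, M21 - M12 = -4a*b12, M13 - M31 = 4a*b13, M32 - M23 = -4a*b23.
Here tr M = -\frac{17889}{21025}, so a^2 = (1 + tr M)/4 = \frac{784}{21025} and a = ±\frac{28}{145}. Taking a = \frac{28}{145}: M21 - M12 = \frac{10752}{21025}, M13 - M31 = \frac{16464}{105125}, M32 - M23 = \frac{56448}{105125}, giving b12 = -\frac{96}{145}, b13 = \frac{147}{725}, b23 = -\frac{504}{725}, i.e. R = \frac{28}{145} - \frac{96}{145} e_{12} + \frac{147}{725} e_{13} - \frac{504}{725} e_{23}.
Its e_{12} coefficient is negative, so report the other preimage -R.
Answer: -\frac{28}{145} + \frac{96}{145} e_{12} - \frac{147}{725} e_{13} + \frac{504}{725} e_{23}. Note: both R and -R realise this M (trace -\frac{17889}{21025}); the covering map identifies them, and the e_{12}-coefficient sign is the tie-breaker.


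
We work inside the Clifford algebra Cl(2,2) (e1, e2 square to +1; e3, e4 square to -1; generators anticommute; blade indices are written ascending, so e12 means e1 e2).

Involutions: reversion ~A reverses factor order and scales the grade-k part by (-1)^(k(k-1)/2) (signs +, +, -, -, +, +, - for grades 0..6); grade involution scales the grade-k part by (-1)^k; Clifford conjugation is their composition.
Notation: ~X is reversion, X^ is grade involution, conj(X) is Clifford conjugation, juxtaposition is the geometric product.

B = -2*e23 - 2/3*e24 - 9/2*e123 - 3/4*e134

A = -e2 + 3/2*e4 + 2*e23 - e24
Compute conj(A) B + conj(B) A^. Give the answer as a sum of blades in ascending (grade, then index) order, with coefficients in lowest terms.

first term: 10/3 + 9*e1 + e2 - 2*e3 - 2/3*e4 + 27/8*e13 - 10/3*e34 - 3/4*e123 - 3/2*e124 - 9/2*e134 + 3*e234 - 6*e1234
second term: 10/3 - 9*e1 + e2 - 2*e3 - 2/3*e4 + 27/8*e13 + 10/3*e34 - 3/4*e123 - 3/2*e124 - 9/2*e134 - 3*e234 + 6*e1234
Answer: 20/3 + 2*e2 - 4*e3 - 4/3*e4 + 27/4*e13 - 3/2*e123 - 3*e124 - 9*e134


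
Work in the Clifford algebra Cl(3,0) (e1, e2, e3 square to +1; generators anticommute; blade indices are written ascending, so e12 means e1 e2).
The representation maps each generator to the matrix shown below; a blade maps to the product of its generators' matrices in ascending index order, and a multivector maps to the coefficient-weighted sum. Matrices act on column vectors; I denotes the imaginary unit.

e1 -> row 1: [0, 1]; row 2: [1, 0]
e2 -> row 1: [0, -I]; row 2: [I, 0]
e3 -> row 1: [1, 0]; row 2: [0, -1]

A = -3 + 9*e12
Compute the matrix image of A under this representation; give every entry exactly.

Bivector images (products of the table entries): rho(e12) = rho(e1)rho(e2) = row 1: [I, 0]; row 2: [0, -I].
M = (-3)*1 + (9)*rho(e12), summed entrywise (1 is the identity matrix):
Answer: row 1: [-3 + 9*I, 0]; row 2: [0, -3 - 9*I]


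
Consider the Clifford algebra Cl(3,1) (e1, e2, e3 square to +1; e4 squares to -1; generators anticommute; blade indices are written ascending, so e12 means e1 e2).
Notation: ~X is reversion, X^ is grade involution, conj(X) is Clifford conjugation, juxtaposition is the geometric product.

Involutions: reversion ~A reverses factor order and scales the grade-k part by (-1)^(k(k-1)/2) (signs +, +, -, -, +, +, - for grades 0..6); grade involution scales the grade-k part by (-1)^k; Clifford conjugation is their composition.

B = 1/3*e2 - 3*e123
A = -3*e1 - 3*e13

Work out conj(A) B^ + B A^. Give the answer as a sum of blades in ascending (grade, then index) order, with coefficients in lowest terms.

first term: 9*e2 - e12 + 9*e23 + e123
second term: 9*e2 - e12 - 9*e23 + e123
Answer: 18*e2 - 2*e12 + 2*e123


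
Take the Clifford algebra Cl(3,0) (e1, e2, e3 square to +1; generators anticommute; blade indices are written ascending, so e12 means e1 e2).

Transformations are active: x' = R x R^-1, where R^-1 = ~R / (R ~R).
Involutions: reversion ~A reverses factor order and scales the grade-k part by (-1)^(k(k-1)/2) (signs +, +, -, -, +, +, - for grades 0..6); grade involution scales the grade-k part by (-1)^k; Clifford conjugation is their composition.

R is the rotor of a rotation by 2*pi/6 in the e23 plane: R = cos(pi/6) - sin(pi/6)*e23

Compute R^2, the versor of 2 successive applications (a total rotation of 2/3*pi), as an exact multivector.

Rotor phase runs at HALF the rotation angle; powers of one rotor simply add phase, so after 2 steps in e23 the phase is 2*pi/6 = pi/3 and R^2 = cos(pi/3) - sin(pi/3)*e23.
cos(pi/3) = 1/2 and sin(pi/3) = sqrt(3)/2, so R^2 = 1/2 - sqrt(3)/2*e23. The net rotation is 2/3*pi; the rotor keeps the half-angle phase exactly.
Answer: 1/2 - sqrt(3)/2*e23


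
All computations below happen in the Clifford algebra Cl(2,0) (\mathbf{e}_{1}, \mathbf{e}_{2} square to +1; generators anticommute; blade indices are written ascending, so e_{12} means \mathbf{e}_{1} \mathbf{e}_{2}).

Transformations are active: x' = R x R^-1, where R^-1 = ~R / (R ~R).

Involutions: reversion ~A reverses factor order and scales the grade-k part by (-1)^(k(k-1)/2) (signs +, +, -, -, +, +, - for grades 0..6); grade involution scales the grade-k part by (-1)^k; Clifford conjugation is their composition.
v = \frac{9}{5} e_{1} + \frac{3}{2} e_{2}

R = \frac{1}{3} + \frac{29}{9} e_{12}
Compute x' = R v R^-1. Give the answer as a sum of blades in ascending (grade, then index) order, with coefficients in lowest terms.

~R = \frac{1}{3} - \frac{29}{9} e_{12}, and R ~R = \frac{850}{81}, so R^-1 = ~R / (\frac{850}{81}).
R v = \frac{163}{30} e_{1} - \frac{53}{10} e_{2}
Answer: -\frac{6183}{4250} e_{1} - \frac{3903}{2125} e_{2}


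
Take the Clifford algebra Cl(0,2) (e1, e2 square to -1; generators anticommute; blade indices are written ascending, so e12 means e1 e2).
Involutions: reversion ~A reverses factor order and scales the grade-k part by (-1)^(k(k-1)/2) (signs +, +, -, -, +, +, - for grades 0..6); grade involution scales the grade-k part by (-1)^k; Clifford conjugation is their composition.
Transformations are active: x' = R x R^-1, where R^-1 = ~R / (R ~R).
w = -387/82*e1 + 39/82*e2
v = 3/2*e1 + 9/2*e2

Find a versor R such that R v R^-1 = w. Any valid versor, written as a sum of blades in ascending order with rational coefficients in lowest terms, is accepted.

The midline construction: v and w both square to -45/2, so reflecting in their sum -132/41*e1 + 204/41*e2 exchanges them.
Answer: -132/41*e1 + 204/41*e2


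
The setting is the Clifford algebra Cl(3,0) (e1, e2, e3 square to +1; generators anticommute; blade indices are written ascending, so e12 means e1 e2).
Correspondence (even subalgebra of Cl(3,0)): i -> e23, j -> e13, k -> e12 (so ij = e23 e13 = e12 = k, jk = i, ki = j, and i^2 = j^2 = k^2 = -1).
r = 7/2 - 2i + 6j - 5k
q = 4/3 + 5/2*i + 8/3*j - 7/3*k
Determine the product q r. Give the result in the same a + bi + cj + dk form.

In blades: q = 4/3 - 7/3*e12 + 8/3*e13 + 5/2*e23, r = 7/2 - 5*e12 + 6*e13 - 2*e23.
Distribute q over r term by term (generator squares from the signature, products reordered to ascending indices): (4/3)*r = 14/3 - 20/3*e12 + 8*e13 - 8/3*e23; (-7/3*e12)*r = -35/3 - 49/6*e12 + 14/3*e13 + 14*e23; (8/3*e13)*r = -16 + 16/3*e12 + 28/3*e13 - 40/3*e23; (5/2*e23)*r = 5 + 15*e12 + 25/2*e13 + 35/4*e23.
Sum: -18 + 11/2*e12 + 69/2*e13 + 27/4*e23; translating back through the correspondence:
Answer: -18 + 27/4*i + 69/2*j + 11/2*k


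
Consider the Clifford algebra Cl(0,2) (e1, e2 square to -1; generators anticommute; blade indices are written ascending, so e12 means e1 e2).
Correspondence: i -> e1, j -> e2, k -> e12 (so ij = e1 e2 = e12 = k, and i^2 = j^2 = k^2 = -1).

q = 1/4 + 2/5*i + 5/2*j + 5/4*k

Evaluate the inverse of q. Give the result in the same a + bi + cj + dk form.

In blades: q = 1/4 + 2/5*e1 + 5/2*e2 + 5/4*e12.
With qbar = 1/4 - 2/5*e1 - 5/2*e2 - 5/4*e12 (scalar fixed, mapped units negated), q qbar = 1607/200 (the sum of squared coefficients), so q^-1 = qbar / (1607/200) = 50/1607 - 80/1607*e1 - 500/1607*e2 - 250/1607*e12; translating back:
Answer: 50/1607 - 80/1607*i - 500/1607*j - 250/1607*k


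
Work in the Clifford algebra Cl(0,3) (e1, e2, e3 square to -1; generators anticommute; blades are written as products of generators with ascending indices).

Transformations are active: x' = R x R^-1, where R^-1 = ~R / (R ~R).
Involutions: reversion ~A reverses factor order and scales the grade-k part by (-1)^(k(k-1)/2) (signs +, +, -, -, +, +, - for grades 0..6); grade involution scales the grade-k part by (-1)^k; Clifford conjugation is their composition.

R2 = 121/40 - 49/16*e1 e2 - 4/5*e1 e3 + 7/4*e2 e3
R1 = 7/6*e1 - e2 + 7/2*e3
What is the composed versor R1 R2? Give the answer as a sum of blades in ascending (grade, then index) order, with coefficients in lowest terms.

Distribute over the terms of R1 (each basis-blade product reordered to ascending indices, repeated generators contracted through their squares):
(7/6*e1) R2 = 847/240*e1 + 343/96*e2 + 14/15*e3 + 49/24*e1 e2 e3
(-e2) R2 = 49/16*e1 - 121/40*e2 + 7/4*e3 - 4/5*e1 e2 e3
(7/2*e3) R2 = -14/5*e1 + 49/8*e2 + 847/80*e3 - 343/32*e1 e2 e3
Summing the partial products and collecting blades:
Answer: 91/24*e1 + 3203/480*e2 + 637/48*e3 - 4549/480*e1 e2 e3


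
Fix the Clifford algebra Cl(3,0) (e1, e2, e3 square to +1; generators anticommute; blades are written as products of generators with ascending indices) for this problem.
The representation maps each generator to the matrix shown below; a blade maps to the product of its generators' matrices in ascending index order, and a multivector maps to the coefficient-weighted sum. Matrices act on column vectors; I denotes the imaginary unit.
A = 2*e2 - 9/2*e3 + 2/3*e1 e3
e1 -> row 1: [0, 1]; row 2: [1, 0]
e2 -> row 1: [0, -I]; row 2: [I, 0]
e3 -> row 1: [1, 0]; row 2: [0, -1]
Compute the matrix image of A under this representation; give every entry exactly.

Bivector images (products of the table entries): rho(e1 e3) = rho(e1)rho(e3) = row 1: [0, -1]; row 2: [1, 0].
M = (2)*rho(e2) + (-9/2)*rho(e3) + (2/3)*rho(e1 e3), summed entrywise:
Answer: row 1: [-9/2, -2/3 - 2*I]; row 2: [2/3 + 2*I, 9/2]


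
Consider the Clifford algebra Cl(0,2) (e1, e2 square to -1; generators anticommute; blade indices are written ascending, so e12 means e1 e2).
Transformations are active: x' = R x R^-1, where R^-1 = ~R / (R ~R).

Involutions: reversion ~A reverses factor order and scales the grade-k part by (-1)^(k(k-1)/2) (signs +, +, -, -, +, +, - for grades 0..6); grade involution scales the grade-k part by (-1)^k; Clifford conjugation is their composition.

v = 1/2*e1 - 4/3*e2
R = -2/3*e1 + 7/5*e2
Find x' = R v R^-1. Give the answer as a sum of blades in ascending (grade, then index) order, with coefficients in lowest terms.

~R = -2/3*e1 + 7/5*e2, and R ~R = -541/225, so R^-1 = ~R / (-541/225).
R v = 11/5 + 17/90*e12
Answer: 779/1082*e1 - 1994/1623*e2


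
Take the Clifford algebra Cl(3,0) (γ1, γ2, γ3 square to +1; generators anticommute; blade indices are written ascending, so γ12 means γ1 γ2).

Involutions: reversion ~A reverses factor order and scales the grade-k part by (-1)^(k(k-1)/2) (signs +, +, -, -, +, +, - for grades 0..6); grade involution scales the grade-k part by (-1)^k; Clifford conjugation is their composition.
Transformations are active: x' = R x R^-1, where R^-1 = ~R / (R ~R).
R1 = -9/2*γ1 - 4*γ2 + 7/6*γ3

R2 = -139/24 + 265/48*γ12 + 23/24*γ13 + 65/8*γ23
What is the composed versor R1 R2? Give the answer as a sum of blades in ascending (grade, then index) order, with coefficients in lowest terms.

Distribute over the terms of R1 (each basis-blade product reordered to ascending indices, repeated generators contracted through their squares):
(-9/2*γ1) R2 = 417/16*γ1 - 795/32*γ2 - 69/16*γ3 - 585/16*γ123
(-4*γ2) R2 = 265/12*γ1 + 139/6*γ2 - 65/2*γ3 + 23/6*γ123
(7/6*γ3) R2 = -161/144*γ1 - 455/48*γ2 - 973/144*γ3 + 1855/288*γ123
Summing the partial products and collecting blades:
Answer: 1693/36*γ1 - 357/32*γ2 - 3137/72*γ3 - 7571/288*γ123


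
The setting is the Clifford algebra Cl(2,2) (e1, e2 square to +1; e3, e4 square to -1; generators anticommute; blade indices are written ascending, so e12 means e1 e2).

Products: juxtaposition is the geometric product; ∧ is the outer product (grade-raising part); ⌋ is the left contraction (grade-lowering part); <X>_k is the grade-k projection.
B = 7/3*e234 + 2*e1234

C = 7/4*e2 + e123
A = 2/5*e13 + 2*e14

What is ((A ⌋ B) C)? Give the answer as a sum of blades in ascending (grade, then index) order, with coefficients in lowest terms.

step 1: 4*e23 - 4/5*e24
step 2: 4*e1 - 7*e3 + 7/5*e4 - 4/5*e134
Answer: 4*e1 - 7*e3 + 7/5*e4 - 4/5*e134


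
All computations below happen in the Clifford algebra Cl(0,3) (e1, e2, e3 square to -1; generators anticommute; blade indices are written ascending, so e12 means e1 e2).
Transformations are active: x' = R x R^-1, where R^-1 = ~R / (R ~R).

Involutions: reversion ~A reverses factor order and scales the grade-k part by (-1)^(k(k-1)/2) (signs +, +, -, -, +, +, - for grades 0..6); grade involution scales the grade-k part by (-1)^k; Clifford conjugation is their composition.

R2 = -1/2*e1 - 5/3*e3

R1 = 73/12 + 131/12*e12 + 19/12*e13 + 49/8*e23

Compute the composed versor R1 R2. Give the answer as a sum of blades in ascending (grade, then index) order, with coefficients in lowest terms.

Distribute over the terms of R2 (each basis-blade product reordered to ascending indices, repeated generators contracted through their squares):
R1 (-1/2*e1) = -73/24*e1 - 131/24*e2 - 19/24*e3 - 49/16*e123
R1 (-5/3*e3) = 95/36*e1 + 245/24*e2 - 365/36*e3 - 655/36*e123
Summing the partial products and collecting blades:
Answer: -29/72*e1 + 19/4*e2 - 787/72*e3 - 3061/144*e123


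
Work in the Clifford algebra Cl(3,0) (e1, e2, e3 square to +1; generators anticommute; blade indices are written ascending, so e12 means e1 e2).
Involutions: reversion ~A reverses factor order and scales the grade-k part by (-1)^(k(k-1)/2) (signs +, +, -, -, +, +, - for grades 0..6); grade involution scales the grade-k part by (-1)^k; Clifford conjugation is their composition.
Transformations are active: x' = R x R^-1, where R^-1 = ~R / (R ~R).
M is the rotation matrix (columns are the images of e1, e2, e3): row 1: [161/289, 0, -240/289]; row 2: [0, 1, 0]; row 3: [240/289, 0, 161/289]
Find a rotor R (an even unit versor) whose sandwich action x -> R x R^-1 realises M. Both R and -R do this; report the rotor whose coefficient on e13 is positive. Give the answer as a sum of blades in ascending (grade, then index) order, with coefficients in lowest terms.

Method: write R = a + b12*e12 + b13*e13 + b23*e23 with a^2 + b12^2 + b13^2 + b23^2 = 1 (so R^-1 = ~R). Expanding the columns R e_j ~R gives tr M = 4a^2 - 1 and, from the antisymmetric part, M21 - M12 = -4a*b12, M13 - M31 = 4a*b13, M32 - M23 = -4a*b23.
Here tr M = 611/289, so a^2 = (1 + tr M)/4 = 225/289 and a = ±15/17. Taking a = 15/17: M21 - M12 = 0, M13 - M31 = -480/289, M32 - M23 = 0, giving b12 = 0, b13 = -8/17, b23 = 0, i.e. R = 15/17 - 8/17*e13.
Its e13 coefficient is negative, so report the other preimage -R.
Answer: -15/17 + 8/17*e13. Note: both R and -R realise this M (trace 611/289); the covering map identifies them, and the e13-coefficient sign is the tie-breaker.


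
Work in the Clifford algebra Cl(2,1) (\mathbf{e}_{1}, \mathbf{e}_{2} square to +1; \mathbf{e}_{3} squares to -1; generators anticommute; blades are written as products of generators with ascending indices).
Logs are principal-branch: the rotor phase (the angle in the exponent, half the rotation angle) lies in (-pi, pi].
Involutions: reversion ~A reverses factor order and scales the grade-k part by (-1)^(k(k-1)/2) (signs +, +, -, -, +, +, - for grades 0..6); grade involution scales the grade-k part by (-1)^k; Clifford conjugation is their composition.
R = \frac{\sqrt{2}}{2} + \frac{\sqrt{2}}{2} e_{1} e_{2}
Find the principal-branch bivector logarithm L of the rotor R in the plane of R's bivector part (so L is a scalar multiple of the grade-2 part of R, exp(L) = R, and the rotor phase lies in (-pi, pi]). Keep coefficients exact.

The scalar part of R is \frac{\sqrt{2}}{2}, and that scalar determines the rotor phase on the principal branch; recovering the unit plane as bivector-part over sine of the phase gives L = phase * plane.
Concretely: cos(phase) = \frac{\sqrt{2}}{2} gives phase = ±\frac{\pi}{4}, and since phase/sin(phase) is even the sign is immaterial: L = (phase/sin(phase)) * <R>_2 = (\frac{\sqrt{2} \pi}{4}) * <R>_2.
Answer: \frac{\pi}{4} e_{1} e_{2}


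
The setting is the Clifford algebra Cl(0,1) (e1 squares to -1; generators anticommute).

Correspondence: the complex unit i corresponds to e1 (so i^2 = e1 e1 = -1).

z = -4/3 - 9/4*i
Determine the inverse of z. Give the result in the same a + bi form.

In blades: z = -4/3 - 9/4*e1.
With qbar = -4/3 + 9/4*e1 (scalar fixed, mapped units negated), z qbar = 985/144 (the sum of squared coefficients), so z^-1 = qbar / (985/144) = -192/985 + 324/985*e1; translating back:
Answer: -192/985 + 324/985*i


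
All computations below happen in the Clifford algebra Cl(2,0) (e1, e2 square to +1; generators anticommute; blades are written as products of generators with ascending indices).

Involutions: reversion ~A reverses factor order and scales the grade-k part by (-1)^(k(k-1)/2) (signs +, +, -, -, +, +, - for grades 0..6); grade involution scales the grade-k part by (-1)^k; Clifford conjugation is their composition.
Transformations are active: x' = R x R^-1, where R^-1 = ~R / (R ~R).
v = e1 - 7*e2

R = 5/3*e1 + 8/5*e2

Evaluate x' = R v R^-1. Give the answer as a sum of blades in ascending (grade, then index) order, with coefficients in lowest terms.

~R = 5/3*e1 + 8/5*e2, and R ~R = 1201/225, so R^-1 = ~R / (1201/225).
R v = -143/15 - 199/15*e1 e2
Answer: -8351/1201*e1 + 1543/1201*e2


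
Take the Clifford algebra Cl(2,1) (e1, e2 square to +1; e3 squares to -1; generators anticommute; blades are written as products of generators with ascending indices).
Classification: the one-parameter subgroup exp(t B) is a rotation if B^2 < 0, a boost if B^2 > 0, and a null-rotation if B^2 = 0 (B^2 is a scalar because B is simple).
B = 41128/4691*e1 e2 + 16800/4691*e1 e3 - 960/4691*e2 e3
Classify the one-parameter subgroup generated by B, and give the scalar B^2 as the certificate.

B^2 term by term: the squares give (41128/4691)^2*(e1 e2)^2 + (16800/4691)^2*(e1 e3)^2 + (-960/4691)^2*(e2 e3)^2 = 1691512384/22005481*(-1) + 282240000/22005481*(+1) + 921600/22005481*(+1) = -64 (each basis 2-blade squares to minus the product of its generators' squares); cross terms between blades sharing an index anticommute and cancel. So B^2 = -64.
Answer: rotation, certificate B^2 = -64. Because -64 is invariant under every versor sandwich, the classification follows from its sign alone.


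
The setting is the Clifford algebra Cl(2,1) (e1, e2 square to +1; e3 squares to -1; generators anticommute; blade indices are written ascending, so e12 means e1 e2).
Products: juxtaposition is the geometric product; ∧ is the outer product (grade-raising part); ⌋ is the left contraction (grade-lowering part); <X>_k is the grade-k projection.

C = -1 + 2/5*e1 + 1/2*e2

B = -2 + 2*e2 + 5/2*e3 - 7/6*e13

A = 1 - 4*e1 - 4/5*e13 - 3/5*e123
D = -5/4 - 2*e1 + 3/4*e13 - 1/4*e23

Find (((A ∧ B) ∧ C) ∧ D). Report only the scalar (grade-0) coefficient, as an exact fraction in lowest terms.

step 1: -2 + 8*e1 + 2*e2 + 5/2*e3 - 8*e12 - 287/30*e13 + 14/5*e123
step 2: 2 - 44/5*e1 - 3*e2 - 5/2*e3 + 56/5*e12 + 257/30*e13 - 5/4*e23 + 119/60*e123
step 3: -5/2 + 7*e1 + 15/4*e2 + 25/8*e3 - 20*e12 - 341/24*e13 + 17/16*e23 + 1073/240*e123
Answer: -5/2


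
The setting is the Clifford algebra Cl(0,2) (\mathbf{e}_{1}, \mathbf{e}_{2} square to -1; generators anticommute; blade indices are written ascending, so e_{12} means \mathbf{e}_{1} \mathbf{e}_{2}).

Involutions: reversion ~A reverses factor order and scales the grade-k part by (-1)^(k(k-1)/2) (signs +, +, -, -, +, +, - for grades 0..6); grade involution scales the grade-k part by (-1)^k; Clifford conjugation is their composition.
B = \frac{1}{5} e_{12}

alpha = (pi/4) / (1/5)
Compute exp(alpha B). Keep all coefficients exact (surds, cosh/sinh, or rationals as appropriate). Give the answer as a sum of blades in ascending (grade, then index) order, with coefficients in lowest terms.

B^2 = (\frac{1}{5})^2*(e_{12})^2 = \frac{1}{25}*(-1) = -\frac{1}{25} (a basis 2-blade squares to minus the product of its generators' squares).
B^2 = -\frac{1}{25} — B^2 < 0, so the exponential closes trigonometrically: l = \frac{1}{5}, alpha*l = \frac{\pi}{4}, so exp(alpha B) = cos(\frac{\pi}{4}) + (sin(\frac{\pi}{4})/(\frac{1}{5}))*B = \frac{\sqrt{2}}{2} + (\frac{5 \sqrt{2}}{2})*B.
Answer: \frac{\sqrt{2}}{2} + \frac{\sqrt{2}}{2} e_{12}


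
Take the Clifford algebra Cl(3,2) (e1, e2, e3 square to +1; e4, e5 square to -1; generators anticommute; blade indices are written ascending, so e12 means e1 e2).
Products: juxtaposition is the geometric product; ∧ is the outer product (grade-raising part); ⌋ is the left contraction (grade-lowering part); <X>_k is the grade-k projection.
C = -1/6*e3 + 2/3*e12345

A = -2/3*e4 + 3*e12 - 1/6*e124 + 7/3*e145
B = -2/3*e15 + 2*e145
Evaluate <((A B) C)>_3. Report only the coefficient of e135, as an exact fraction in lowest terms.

step 1: -14/3 + 14/9*e4 - 4/3*e15 + 7/3*e25 - 4/9*e145 - 53/9*e245
step 2: 7/9*e3 - 106/27*e13 + 8/27*e23 + 7/27*e34 + 14/9*e134 - 2/9*e135 + 8/9*e234 + 7/18*e235 + 28/27*e1235 + 2/27*e1345 + 53/54*e2345 - 28/9*e12345
step 3: 14/9*e134 - 2/9*e135 + 8/9*e234 + 7/18*e235
Answer: -2/9


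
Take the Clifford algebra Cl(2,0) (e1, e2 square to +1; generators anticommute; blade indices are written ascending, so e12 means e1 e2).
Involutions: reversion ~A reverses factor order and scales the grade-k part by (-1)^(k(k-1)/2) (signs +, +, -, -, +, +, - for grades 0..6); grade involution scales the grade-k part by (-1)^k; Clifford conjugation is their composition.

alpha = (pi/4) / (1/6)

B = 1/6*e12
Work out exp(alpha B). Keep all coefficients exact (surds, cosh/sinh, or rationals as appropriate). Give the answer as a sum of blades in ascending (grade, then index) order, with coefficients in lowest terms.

B^2 = (1/6)^2*(e12)^2 = 1/36*(-1) = -1/36 (a basis 2-blade squares to minus the product of its generators' squares).
B^2 = -1/36 — a negative square means the series sums to a rotation: l = 1/6, alpha*l = pi/4, so exp(alpha B) = cos(pi/4) + (sin(pi/4)/(1/6))*B = sqrt(2)/2 + (3*sqrt(2))*B.
Answer: sqrt(2)/2 + sqrt(2)/2*e12


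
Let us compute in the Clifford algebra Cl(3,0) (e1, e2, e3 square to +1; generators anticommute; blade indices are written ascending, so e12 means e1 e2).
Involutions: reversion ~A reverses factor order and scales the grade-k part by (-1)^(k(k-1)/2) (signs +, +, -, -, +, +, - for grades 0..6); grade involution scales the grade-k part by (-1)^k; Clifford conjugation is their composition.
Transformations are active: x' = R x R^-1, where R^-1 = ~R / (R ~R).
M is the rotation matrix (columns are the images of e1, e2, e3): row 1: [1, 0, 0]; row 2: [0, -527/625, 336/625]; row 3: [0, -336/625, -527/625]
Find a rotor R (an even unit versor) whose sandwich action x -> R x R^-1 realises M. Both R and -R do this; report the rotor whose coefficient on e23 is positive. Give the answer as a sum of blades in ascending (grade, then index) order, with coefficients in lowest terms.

Method: write R = a + b12*e12 + b13*e13 + b23*e23 with a^2 + b12^2 + b13^2 + b23^2 = 1 (so R^-1 = ~R). Expanding the columns R e_j ~R gives tr M = 4a^2 - 1 and, from the antisymmetric part, M21 - M12 = -4a*b12, M13 - M31 = 4a*b13, M32 - M23 = -4a*b23.
Here tr M = -429/625, so a^2 = (1 + tr M)/4 = 49/625 and a = ±7/25. Taking a = 7/25: M21 - M12 = 0, M13 - M31 = 0, M32 - M23 = -672/625, giving b12 = 0, b13 = 0, b23 = 24/25, i.e. R = 7/25 + 24/25*e23.
Its e23 coefficient is already positive.
Answer: 7/25 + 24/25*e23. Why the constraint matters: R and -R act identically through the sandwich — M has trace -429/625 either way — so only the sign condition on e23 picks one of the two preimages.


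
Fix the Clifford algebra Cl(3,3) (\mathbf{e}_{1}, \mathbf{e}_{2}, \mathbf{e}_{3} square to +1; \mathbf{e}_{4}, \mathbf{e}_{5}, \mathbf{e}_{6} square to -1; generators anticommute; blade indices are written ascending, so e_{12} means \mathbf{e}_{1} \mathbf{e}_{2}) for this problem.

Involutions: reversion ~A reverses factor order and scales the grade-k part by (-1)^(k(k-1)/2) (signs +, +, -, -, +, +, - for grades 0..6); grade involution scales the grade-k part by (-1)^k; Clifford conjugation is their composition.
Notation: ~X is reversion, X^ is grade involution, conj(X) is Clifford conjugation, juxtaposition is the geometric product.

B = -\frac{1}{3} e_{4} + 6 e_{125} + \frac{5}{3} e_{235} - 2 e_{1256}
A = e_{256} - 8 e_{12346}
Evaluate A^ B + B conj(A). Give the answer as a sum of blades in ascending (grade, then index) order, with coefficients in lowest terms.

first term: 2 e_{1} + 6 e_{16} - \frac{5}{3} e_{36} + 16 e_{345} - \frac{8}{3} e_{1236} + \frac{40}{3} e_{1456} + \frac{1}{3} e_{2456} + 48 e_{3456}
second term: 2 e_{1} + 6 e_{16} - \frac{5}{3} e_{36} - 16 e_{345} - \frac{8}{3} e_{1236} - \frac{40}{3} e_{1456} + \frac{1}{3} e_{2456} - 48 e_{3456}
Answer: 4 e_{1} + 12 e_{16} - \frac{10}{3} e_{36} - \frac{16}{3} e_{1236} + \frac{2}{3} e_{2456}


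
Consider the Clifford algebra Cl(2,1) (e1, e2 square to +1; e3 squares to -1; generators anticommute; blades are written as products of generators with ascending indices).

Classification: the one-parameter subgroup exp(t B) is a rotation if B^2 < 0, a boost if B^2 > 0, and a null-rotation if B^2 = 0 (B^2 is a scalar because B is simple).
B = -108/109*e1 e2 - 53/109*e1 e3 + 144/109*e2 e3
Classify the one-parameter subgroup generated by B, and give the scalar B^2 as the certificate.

B^2 term by term: the squares give (-108/109)^2*(e1 e2)^2 + (-53/109)^2*(e1 e3)^2 + (144/109)^2*(e2 e3)^2 = 11664/11881*(-1) + 2809/11881*(+1) + 20736/11881*(+1) = 1 (each basis 2-blade squares to minus the product of its generators' squares); cross terms between blades sharing an index anticommute and cancel. So B^2 = 1.
Answer: boost, certificate B^2 = 1. Why this suffices: the scalar 1 survives any versor conjugation, so its sign alone determines the class however B is presented.


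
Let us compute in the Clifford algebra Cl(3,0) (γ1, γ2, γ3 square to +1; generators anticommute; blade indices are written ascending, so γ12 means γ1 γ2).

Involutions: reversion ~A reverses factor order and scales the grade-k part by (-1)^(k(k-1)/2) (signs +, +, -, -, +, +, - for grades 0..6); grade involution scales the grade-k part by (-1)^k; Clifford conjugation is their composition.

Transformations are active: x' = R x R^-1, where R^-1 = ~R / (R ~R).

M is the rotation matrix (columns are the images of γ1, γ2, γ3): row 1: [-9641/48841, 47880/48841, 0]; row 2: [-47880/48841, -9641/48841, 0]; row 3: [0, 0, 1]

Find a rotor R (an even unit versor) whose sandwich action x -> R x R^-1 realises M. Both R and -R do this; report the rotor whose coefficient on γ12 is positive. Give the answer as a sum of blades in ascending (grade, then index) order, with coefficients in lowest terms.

Method: write R = a + b12*γ12 + b13*γ13 + b23*γ23 with a^2 + b12^2 + b13^2 + b23^2 = 1 (so R^-1 = ~R). Expanding the columns R e_j ~R gives tr M = 4a^2 - 1 and, from the antisymmetric part, M21 - M12 = -4a*b12, M13 - M31 = 4a*b13, M32 - M23 = -4a*b23.
Here tr M = 29559/48841, so a^2 = (1 + tr M)/4 = 19600/48841 and a = ±140/221. Taking a = 140/221: M21 - M12 = -95760/48841, M13 - M31 = 0, M32 - M23 = 0, giving b12 = 171/221, b13 = 0, b23 = 0, i.e. R = 140/221 + 171/221*γ12.
Its γ12 coefficient is already positive.
Answer: 140/221 + 171/221*γ12. Uniqueness: Spin(3) -> SO(3) maps R and -R to the same rotation of trace 29559/48841; fixing the sign of the γ12 coefficient removes the ambiguity.
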